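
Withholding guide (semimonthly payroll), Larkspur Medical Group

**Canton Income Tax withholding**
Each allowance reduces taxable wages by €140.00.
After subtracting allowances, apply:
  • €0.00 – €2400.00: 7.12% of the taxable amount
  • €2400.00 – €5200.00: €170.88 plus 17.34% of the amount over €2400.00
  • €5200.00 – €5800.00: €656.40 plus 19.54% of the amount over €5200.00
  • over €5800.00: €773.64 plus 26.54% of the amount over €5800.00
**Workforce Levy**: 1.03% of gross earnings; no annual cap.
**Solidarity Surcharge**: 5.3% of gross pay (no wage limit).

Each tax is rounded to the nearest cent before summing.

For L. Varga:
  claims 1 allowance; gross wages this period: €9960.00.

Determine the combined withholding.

Canton Income Tax: taxable = €9960.00 − 1×€140.00 = €9820.00
  €773.64 + 26.54% × (€9820.00 − €5800.00) = €773.64 + 26.54% × €4020.00 = €1840.55
Workforce Levy: 1.03% × €9960.00 = €102.59
Solidarity Surcharge: 5.3% × €9960.00 = €527.88
Total: €1840.55 + €102.59 + €527.88 = €2471.02

€2471.02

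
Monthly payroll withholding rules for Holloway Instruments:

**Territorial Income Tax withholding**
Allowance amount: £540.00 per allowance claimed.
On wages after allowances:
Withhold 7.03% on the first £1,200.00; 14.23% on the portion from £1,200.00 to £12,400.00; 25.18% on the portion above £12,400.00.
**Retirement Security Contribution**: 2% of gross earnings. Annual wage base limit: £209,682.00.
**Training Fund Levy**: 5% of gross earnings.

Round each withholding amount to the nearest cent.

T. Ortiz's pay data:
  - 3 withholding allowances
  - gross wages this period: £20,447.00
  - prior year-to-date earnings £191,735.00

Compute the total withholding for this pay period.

£4,677.73

Territorial Income Tax: taxable = £20,447.00 − 3×£540.00 = £18,827.00
  £1,678.12 + 25.18% × (£18,827.00 − £12,400.00) = £1,678.12 + 25.18% × £6,427.00 = £3,296.44
Retirement Security Contribution: cap £209,682.00 − YTD £191,735.00 = £17,947.00 subject; 2% × £17,947.00 = £358.94
Training Fund Levy: 5% × £20,447.00 = £1,022.35
Total: £3,296.44 + £358.94 + £1,022.35 = £4,677.73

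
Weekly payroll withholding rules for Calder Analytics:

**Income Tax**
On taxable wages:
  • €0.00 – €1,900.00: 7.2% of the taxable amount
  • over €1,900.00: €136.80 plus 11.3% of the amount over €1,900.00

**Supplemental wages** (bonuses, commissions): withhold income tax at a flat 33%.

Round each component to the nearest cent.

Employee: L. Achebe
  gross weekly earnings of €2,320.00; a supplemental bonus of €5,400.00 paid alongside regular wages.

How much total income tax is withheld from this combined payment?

Income Tax: taxable = €2,320.00
  €136.80 + 11.3% × (€2,320.00 − €1,900.00) = €136.80 + 11.3% × €420.00 = €184.26
Supplemental (33% flat on bonus): 33% × €5,400.00 = €1,782.00
Total income tax: €184.26 + €1,782.00 = €1,966.26

€1,966.26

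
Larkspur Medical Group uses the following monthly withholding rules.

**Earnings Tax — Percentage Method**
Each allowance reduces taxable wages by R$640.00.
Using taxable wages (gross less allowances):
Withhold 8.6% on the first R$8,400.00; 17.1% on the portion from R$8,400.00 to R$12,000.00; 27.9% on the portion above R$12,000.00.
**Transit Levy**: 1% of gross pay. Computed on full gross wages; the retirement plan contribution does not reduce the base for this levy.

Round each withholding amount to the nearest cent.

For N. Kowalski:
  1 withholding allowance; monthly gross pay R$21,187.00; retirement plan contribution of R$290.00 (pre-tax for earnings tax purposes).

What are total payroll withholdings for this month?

Earnings Tax: taxable = R$21,187.00 − R$290.00 − 1×R$640.00 = R$20,257.00
  R$1,338.00 + 27.9% × (R$20,257.00 − R$12,000.00) = R$1,338.00 + 27.9% × R$8,257.00 = R$3,641.70
Transit Levy: 1% × R$21,187.00 = R$211.87
Total: R$3,641.70 + R$211.87 = R$3,853.57

R$3,853.57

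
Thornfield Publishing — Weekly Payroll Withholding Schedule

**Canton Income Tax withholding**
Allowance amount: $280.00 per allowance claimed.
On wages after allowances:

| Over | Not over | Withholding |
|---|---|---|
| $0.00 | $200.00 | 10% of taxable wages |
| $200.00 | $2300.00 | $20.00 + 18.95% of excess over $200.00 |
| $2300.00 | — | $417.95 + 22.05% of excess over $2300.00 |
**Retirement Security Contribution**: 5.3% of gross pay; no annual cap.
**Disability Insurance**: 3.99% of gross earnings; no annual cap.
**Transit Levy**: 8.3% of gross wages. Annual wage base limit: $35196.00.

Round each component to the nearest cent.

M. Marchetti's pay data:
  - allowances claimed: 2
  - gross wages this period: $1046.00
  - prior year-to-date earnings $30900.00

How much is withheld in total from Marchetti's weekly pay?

$258.20

Canton Income Tax: taxable = $1046.00 − 2×$280.00 = $486.00
  $20.00 + 18.95% × ($486.00 − $200.00) = $20.00 + 18.95% × $286.00 = $74.20
Retirement Security Contribution: 5.3% × $1046.00 = $55.44
Disability Insurance: 3.99% × $1046.00 = $41.74
Transit Levy: 8.3% × $1046.00 = $86.82
Total: $74.20 + $55.44 + $41.74 + $86.82 = $258.20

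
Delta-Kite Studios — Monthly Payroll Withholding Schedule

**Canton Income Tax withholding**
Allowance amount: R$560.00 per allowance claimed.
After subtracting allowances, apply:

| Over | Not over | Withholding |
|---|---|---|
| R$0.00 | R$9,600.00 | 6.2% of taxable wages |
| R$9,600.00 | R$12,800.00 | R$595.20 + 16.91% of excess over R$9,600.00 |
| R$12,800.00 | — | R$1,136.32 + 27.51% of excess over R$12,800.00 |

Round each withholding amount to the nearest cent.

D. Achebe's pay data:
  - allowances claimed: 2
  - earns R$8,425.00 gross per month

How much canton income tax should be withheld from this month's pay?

R$452.91

Canton Income Tax: taxable = R$8,425.00 − 2×R$560.00 = R$7,305.00
  6.2% × R$7,305.00 = R$452.91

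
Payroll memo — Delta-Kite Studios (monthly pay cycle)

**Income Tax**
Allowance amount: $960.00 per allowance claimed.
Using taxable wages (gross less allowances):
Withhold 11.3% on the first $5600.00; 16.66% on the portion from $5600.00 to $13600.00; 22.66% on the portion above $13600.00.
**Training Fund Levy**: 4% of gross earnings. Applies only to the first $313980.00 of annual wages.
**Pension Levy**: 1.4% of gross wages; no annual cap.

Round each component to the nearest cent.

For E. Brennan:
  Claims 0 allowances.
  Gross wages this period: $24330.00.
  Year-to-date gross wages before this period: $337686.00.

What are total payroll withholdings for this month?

$4737.64

Income Tax: taxable = $24330.00
  $1965.60 + 22.66% × ($24330.00 − $13600.00) = $1965.60 + 22.66% × $10730.00 = $4397.02
Training Fund Levy: YTD $337686.00 ≥ cap $313980.00 → $0.00
Pension Levy: 1.4% × $24330.00 = $340.62
Total: $4397.02 + $0.00 + $340.62 = $4737.64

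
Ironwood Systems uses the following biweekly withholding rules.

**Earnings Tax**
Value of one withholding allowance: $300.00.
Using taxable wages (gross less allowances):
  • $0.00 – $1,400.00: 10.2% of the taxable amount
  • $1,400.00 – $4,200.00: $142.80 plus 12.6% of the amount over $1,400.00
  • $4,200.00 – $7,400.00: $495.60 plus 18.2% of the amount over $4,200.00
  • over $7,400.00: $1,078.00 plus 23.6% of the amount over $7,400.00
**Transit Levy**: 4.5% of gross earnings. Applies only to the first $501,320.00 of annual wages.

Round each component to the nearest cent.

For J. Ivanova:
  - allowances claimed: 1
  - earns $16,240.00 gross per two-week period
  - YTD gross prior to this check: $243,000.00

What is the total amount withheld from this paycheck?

$3,824.24

Earnings Tax: taxable = $16,240.00 − 1×$300.00 = $15,940.00
  $1,078.00 + 23.6% × ($15,940.00 − $7,400.00) = $1,078.00 + 23.6% × $8,540.00 = $3,093.44
Transit Levy: 4.5% × $16,240.00 = $730.80
Total: $3,093.44 + $730.80 = $3,824.24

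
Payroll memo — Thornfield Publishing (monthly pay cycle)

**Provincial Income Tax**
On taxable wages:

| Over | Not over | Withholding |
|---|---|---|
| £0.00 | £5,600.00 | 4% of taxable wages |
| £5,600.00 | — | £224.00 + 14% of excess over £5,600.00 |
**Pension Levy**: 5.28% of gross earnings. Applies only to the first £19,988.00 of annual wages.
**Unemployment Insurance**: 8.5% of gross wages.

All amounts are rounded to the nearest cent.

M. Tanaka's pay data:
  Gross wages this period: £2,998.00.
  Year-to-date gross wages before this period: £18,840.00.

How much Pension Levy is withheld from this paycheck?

Pension Levy: cap £19,988.00 − YTD £18,840.00 = £1,148.00 subject; 5.28% × £1,148.00 = £60.61

£60.61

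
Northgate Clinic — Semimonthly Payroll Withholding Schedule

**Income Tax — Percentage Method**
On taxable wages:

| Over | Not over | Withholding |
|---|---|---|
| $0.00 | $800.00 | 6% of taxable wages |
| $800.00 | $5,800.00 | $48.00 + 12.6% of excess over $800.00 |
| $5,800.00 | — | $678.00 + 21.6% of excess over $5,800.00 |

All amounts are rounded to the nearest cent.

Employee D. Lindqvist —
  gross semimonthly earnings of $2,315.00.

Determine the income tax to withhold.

Income Tax: taxable = $2,315.00
  $48.00 + 12.6% × ($2,315.00 − $800.00) = $48.00 + 12.6% × $1,515.00 = $238.89

$238.89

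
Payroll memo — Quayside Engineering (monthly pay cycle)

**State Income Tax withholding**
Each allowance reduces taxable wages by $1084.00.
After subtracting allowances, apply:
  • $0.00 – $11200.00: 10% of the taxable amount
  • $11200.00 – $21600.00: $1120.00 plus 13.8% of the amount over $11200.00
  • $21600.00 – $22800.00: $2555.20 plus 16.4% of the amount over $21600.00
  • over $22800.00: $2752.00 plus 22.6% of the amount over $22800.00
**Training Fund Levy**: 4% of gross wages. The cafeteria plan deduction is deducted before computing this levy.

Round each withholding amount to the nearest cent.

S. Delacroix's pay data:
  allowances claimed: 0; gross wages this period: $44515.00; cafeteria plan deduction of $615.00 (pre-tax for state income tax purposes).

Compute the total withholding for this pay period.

State Income Tax: taxable = $44515.00 − $615.00 = $43900.00
  $2752.00 + 22.6% × ($43900.00 − $22800.00) = $2752.00 + 22.6% × $21100.00 = $7520.60
Training Fund Levy: 4% × $43900.00 = $1756.00
Total: $7520.60 + $1756.00 = $9276.60

$9276.60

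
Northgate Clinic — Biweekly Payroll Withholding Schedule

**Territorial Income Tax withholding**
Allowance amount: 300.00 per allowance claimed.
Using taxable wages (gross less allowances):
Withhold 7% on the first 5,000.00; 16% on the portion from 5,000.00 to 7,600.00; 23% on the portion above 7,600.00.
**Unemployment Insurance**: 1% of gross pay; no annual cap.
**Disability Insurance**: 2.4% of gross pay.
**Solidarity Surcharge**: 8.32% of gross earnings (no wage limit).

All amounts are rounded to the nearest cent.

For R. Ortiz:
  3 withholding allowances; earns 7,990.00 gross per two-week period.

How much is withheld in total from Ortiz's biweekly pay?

Territorial Income Tax: taxable = 7,990.00 − 3×300.00 = 7,090.00
  350.00 + 16% × (7,090.00 − 5,000.00) = 350.00 + 16% × 2,090.00 = 684.40
Unemployment Insurance: 1% × 7,990.00 = 79.90
Disability Insurance: 2.4% × 7,990.00 = 191.76
Solidarity Surcharge: 8.32% × 7,990.00 = 664.77
Total: 684.40 + 79.90 + 191.76 + 664.77 = 1,620.83

1,620.83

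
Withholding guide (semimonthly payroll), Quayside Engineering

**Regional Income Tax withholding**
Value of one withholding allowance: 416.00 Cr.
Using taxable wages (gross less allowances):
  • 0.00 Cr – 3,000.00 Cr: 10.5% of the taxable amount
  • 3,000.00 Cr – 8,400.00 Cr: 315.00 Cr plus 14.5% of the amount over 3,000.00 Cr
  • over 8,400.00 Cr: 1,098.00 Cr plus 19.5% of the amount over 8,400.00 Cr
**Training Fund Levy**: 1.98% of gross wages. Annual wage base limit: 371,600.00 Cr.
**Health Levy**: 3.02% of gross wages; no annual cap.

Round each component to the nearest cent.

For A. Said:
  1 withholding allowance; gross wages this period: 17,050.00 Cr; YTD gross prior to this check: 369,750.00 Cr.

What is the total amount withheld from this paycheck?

Regional Income Tax: taxable = 17,050.00 Cr − 1×416.00 Cr = 16,634.00 Cr
  1,098.00 Cr + 19.5% × (16,634.00 Cr − 8,400.00 Cr) = 1,098.00 Cr + 19.5% × 8,234.00 Cr = 2,703.63 Cr
Training Fund Levy: cap 371,600.00 Cr − YTD 369,750.00 Cr = 1,850.00 Cr subject; 1.98% × 1,850.00 Cr = 36.63 Cr
Health Levy: 3.02% × 17,050.00 Cr = 514.91 Cr
Total: 2,703.63 Cr + 36.63 Cr + 514.91 Cr = 3,255.17 Cr

3,255.17 Cr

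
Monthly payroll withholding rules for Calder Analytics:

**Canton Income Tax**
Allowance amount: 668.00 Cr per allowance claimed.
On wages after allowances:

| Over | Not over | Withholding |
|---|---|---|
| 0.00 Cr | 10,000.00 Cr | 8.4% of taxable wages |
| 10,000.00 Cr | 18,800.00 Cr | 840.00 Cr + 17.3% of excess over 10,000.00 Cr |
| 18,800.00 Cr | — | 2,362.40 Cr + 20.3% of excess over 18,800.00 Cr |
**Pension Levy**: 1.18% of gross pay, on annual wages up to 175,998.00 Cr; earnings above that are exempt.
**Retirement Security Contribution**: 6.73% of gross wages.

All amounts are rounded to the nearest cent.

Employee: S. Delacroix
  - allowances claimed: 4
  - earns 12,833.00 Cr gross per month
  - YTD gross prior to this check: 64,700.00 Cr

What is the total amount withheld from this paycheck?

Canton Income Tax: taxable = 12,833.00 Cr − 4×668.00 Cr = 10,161.00 Cr
  840.00 Cr + 17.3% × (10,161.00 Cr − 10,000.00 Cr) = 840.00 Cr + 17.3% × 161.00 Cr = 867.85 Cr
Pension Levy: 1.18% × 12,833.00 Cr = 151.43 Cr
Retirement Security Contribution: 6.73% × 12,833.00 Cr = 863.66 Cr
Total: 867.85 Cr + 151.43 Cr + 863.66 Cr = 1,882.94 Cr

1,882.94 Cr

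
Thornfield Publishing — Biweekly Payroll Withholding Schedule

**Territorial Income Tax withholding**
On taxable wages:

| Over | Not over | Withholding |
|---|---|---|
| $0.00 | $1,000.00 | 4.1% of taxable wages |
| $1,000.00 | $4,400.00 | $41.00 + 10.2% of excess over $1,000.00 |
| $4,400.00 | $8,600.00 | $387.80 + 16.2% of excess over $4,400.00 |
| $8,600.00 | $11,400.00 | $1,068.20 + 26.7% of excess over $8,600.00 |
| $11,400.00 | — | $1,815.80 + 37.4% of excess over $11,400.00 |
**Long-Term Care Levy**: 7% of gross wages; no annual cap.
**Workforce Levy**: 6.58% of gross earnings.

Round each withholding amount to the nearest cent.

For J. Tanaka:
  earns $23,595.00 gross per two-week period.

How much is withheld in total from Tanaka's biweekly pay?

Territorial Income Tax: taxable = $23,595.00
  $1,815.80 + 37.4% × ($23,595.00 − $11,400.00) = $1,815.80 + 37.4% × $12,195.00 = $6,376.73
Long-Term Care Levy: 7% × $23,595.00 = $1,651.65
Workforce Levy: 6.58% × $23,595.00 = $1,552.55
Total: $6,376.73 + $1,651.65 + $1,552.55 = $9,580.93

$9,580.93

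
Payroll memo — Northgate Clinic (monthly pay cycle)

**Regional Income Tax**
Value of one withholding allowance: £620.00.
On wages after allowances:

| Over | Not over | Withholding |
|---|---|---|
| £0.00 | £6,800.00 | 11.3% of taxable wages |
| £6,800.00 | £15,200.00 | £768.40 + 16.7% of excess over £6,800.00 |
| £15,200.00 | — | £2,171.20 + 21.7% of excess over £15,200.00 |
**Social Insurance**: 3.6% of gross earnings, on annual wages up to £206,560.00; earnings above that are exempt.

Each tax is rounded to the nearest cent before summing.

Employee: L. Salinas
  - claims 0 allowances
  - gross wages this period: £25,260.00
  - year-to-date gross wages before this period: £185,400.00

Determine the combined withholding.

£5,115.98

Regional Income Tax: taxable = £25,260.00
  £2,171.20 + 21.7% × (£25,260.00 − £15,200.00) = £2,171.20 + 21.7% × £10,060.00 = £4,354.22
Social Insurance: cap £206,560.00 − YTD £185,400.00 = £21,160.00 subject; 3.6% × £21,160.00 = £761.76
Total: £4,354.22 + £761.76 = £5,115.98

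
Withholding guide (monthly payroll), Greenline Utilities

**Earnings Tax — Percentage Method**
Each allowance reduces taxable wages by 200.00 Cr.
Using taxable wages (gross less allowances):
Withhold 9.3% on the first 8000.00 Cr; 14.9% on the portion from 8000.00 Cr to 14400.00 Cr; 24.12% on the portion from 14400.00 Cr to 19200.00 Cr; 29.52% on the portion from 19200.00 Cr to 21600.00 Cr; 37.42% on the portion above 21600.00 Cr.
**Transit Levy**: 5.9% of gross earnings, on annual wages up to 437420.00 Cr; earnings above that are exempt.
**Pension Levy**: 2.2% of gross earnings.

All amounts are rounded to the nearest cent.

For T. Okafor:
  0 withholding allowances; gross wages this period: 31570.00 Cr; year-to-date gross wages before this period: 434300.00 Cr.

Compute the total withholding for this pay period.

8173.23 Cr

Earnings Tax: taxable = 31570.00 Cr
  3563.84 Cr + 37.42% × (31570.00 Cr − 21600.00 Cr) = 3563.84 Cr + 37.42% × 9970.00 Cr = 7294.61 Cr
Transit Levy: cap 437420.00 Cr − YTD 434300.00 Cr = 3120.00 Cr subject; 5.9% × 3120.00 Cr = 184.08 Cr
Pension Levy: 2.2% × 31570.00 Cr = 694.54 Cr
Total: 7294.61 Cr + 184.08 Cr + 694.54 Cr = 8173.23 Cr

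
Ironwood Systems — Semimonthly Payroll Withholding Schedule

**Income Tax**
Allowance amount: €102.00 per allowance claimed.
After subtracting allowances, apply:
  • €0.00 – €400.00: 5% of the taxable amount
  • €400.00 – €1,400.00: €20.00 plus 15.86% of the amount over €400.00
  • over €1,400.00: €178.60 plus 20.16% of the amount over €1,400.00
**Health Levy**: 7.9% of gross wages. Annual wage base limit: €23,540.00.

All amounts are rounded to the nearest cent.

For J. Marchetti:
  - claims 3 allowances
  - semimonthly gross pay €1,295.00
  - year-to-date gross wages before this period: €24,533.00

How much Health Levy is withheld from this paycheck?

€0.00

Health Levy: YTD €24,533.00 ≥ cap €23,540.00 → €0.00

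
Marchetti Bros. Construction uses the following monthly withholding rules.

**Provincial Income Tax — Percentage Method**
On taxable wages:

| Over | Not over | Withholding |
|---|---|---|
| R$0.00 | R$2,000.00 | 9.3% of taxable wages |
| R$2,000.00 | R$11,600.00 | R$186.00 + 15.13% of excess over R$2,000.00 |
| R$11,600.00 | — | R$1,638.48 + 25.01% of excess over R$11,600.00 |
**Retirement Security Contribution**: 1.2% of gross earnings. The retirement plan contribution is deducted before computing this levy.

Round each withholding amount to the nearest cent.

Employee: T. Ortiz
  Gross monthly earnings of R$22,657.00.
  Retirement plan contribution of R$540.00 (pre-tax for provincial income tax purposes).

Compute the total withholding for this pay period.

Provincial Income Tax: taxable = R$22,657.00 − R$540.00 = R$22,117.00
  R$1,638.48 + 25.01% × (R$22,117.00 − R$11,600.00) = R$1,638.48 + 25.01% × R$10,517.00 = R$4,268.78
Retirement Security Contribution: 1.2% × R$22,117.00 = R$265.40
Total: R$4,268.78 + R$265.40 = R$4,534.18

R$4,534.18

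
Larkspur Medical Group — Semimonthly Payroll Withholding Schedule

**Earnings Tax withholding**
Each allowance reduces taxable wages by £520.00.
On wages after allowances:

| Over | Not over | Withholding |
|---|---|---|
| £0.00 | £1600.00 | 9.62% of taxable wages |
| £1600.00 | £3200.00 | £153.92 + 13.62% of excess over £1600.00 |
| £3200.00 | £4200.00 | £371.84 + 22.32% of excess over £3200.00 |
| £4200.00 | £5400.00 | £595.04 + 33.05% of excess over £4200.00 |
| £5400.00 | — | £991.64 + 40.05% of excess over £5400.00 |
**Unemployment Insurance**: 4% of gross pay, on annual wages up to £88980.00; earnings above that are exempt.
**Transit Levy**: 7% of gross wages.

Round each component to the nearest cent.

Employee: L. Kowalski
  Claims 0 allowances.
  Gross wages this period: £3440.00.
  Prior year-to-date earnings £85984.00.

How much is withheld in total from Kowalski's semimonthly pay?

Earnings Tax: taxable = £3440.00
  £371.84 + 22.32% × (£3440.00 − £3200.00) = £371.84 + 22.32% × £240.00 = £425.41
Unemployment Insurance: cap £88980.00 − YTD £85984.00 = £2996.00 subject; 4% × £2996.00 = £119.84
Transit Levy: 7% × £3440.00 = £240.80
Total: £425.41 + £119.84 + £240.80 = £786.05

£786.05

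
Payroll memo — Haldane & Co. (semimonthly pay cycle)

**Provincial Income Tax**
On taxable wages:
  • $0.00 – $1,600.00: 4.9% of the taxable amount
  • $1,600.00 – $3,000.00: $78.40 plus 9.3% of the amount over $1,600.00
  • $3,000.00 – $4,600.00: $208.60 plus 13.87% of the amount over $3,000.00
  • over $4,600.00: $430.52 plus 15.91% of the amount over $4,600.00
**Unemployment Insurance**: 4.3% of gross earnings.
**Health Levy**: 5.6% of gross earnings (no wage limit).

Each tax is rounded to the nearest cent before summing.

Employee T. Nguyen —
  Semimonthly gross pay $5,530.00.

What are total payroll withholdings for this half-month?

$1,125.95

Provincial Income Tax: taxable = $5,530.00
  $430.52 + 15.91% × ($5,530.00 − $4,600.00) = $430.52 + 15.91% × $930.00 = $578.48
Unemployment Insurance: 4.3% × $5,530.00 = $237.79
Health Levy: 5.6% × $5,530.00 = $309.68
Total: $578.48 + $237.79 + $309.68 = $1,125.95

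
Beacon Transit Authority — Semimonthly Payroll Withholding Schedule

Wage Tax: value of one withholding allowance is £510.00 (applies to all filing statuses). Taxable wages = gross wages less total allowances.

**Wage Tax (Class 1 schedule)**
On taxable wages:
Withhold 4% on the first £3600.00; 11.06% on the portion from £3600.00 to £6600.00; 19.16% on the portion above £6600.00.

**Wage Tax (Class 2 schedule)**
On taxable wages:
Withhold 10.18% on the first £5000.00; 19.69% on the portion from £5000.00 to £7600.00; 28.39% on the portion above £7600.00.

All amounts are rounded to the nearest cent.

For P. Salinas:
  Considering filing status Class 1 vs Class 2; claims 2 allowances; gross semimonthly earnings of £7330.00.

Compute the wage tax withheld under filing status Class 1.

Wage Tax (Class 1): taxable = £7330.00 − 2×£510.00 = £6310.00
  £144.00 + 11.06% × (£6310.00 − £3600.00) = £144.00 + 11.06% × £2710.00 = £443.73

£443.73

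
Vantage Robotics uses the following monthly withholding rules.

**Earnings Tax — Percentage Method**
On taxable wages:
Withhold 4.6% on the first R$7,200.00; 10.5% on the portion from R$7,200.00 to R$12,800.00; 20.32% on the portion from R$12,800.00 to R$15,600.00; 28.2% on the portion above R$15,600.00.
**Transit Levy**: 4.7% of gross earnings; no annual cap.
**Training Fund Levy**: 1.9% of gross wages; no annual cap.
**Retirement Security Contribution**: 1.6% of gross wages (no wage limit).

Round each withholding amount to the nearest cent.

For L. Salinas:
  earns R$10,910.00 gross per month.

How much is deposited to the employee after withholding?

Earnings Tax: taxable = R$10,910.00
  R$331.20 + 10.5% × (R$10,910.00 − R$7,200.00) = R$331.20 + 10.5% × R$3,710.00 = R$720.75
Transit Levy: 4.7% × R$10,910.00 = R$512.77
Training Fund Levy: 1.9% × R$10,910.00 = R$207.29
Retirement Security Contribution: 1.6% × R$10,910.00 = R$174.56
Total withheld: R$720.75 + R$512.77 + R$207.29 + R$174.56 = R$1,615.37
Net pay: R$10,910.00 − R$1,615.37 = R$9,294.63

R$9,294.63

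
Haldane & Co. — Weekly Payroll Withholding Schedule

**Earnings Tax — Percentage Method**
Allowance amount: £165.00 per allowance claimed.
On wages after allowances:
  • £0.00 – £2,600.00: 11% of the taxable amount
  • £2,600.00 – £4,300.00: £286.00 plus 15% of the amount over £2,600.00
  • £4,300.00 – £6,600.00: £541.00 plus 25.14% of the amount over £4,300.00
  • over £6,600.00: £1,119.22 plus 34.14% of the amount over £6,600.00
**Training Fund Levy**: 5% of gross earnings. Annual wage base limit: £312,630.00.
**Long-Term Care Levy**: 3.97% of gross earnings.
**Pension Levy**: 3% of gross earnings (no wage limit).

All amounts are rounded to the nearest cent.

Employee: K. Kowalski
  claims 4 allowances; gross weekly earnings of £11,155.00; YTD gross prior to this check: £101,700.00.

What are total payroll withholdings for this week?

£3,784.22

Earnings Tax: taxable = £11,155.00 − 4×£165.00 = £10,495.00
  £1,119.22 + 34.14% × (£10,495.00 − £6,600.00) = £1,119.22 + 34.14% × £3,895.00 = £2,448.97
Training Fund Levy: 5% × £11,155.00 = £557.75
Long-Term Care Levy: 3.97% × £11,155.00 = £442.85
Pension Levy: 3% × £11,155.00 = £334.65
Total: £2,448.97 + £557.75 + £442.85 + £334.65 = £3,784.22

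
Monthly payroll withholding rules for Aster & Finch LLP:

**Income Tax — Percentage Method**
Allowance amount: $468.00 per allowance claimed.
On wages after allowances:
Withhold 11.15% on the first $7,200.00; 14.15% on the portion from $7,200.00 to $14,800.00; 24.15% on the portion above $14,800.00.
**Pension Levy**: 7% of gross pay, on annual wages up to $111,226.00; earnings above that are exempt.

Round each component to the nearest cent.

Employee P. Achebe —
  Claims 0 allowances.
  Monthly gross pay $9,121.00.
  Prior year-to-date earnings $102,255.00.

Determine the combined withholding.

$1,702.59

Income Tax: taxable = $9,121.00
  $802.80 + 14.15% × ($9,121.00 − $7,200.00) = $802.80 + 14.15% × $1,921.00 = $1,074.62
Pension Levy: cap $111,226.00 − YTD $102,255.00 = $8,971.00 subject; 7% × $8,971.00 = $627.97
Total: $1,074.62 + $627.97 = $1,702.59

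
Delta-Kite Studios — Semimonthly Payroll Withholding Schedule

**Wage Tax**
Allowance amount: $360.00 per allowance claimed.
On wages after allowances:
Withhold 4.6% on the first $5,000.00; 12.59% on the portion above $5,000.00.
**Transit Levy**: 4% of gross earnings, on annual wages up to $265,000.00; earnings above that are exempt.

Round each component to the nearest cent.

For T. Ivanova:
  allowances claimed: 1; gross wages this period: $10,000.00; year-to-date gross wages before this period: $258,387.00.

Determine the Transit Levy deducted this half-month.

Transit Levy: cap $265,000.00 − YTD $258,387.00 = $6,613.00 subject; 4% × $6,613.00 = $264.52

$264.52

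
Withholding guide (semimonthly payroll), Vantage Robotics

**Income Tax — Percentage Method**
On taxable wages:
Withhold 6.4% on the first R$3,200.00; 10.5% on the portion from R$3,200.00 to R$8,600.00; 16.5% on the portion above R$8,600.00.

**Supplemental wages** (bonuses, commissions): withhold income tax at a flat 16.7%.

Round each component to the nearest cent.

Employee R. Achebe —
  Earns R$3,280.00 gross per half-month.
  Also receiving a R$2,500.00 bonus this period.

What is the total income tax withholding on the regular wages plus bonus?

R$630.70

Income Tax: taxable = R$3,280.00
  R$204.80 + 10.5% × (R$3,280.00 − R$3,200.00) = R$204.80 + 10.5% × R$80.00 = R$213.20
Supplemental (16.7% flat on bonus): 16.7% × R$2,500.00 = R$417.50
Total income tax: R$213.20 + R$417.50 = R$630.70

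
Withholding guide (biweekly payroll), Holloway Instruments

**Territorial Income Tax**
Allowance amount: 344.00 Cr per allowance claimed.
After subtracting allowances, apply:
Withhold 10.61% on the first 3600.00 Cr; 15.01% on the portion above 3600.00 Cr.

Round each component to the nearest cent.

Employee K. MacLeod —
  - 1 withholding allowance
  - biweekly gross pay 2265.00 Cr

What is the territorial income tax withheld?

Territorial Income Tax: taxable = 2265.00 Cr − 1×344.00 Cr = 1921.00 Cr
  10.61% × 1921.00 Cr = 203.82 Cr

203.82 Cr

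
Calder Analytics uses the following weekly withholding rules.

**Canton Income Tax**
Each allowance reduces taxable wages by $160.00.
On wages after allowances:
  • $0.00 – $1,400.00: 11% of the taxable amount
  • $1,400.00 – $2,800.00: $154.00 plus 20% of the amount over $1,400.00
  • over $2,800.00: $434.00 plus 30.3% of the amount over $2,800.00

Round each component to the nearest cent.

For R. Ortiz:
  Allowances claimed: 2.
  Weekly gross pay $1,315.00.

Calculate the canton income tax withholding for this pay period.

$109.45

Canton Income Tax: taxable = $1,315.00 − 2×$160.00 = $995.00
  11% × $995.00 = $109.45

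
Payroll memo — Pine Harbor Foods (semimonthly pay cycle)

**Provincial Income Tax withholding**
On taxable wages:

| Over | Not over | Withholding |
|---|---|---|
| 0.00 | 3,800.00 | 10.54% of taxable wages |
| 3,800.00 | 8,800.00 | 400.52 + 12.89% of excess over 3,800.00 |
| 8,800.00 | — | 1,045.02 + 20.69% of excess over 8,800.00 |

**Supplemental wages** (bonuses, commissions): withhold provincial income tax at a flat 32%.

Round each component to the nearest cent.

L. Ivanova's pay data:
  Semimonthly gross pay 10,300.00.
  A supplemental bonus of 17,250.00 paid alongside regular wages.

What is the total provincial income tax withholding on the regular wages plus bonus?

6,875.37

Provincial Income Tax: taxable = 10,300.00
  1,045.02 + 20.69% × (10,300.00 − 8,800.00) = 1,045.02 + 20.69% × 1,500.00 = 1,355.37
Supplemental (32% flat on bonus): 32% × 17,250.00 = 5,520.00
Total provincial income tax: 1,355.37 + 5,520.00 = 6,875.37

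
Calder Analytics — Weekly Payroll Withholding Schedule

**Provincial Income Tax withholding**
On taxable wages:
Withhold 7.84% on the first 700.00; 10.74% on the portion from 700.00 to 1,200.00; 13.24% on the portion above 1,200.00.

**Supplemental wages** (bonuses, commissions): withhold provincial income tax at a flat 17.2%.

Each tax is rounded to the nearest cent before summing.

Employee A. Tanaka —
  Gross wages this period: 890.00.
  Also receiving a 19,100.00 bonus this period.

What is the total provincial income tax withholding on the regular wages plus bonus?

Provincial Income Tax: taxable = 890.00
  54.88 + 10.74% × (890.00 − 700.00) = 54.88 + 10.74% × 190.00 = 75.29
Supplemental (17.2% flat on bonus): 17.2% × 19,100.00 = 3,285.20
Total provincial income tax: 75.29 + 3,285.20 = 3,360.49

3,360.49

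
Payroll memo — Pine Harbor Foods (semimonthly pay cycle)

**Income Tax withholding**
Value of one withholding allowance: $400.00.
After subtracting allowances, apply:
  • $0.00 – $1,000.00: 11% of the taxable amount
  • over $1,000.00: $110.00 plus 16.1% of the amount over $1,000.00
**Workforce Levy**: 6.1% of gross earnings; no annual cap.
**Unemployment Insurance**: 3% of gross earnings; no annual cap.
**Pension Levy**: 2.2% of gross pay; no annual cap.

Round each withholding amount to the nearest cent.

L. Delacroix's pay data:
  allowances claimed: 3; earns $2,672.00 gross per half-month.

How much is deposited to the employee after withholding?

Income Tax: taxable = $2,672.00 − 3×$400.00 = $1,472.00
  $110.00 + 16.1% × ($1,472.00 − $1,000.00) = $110.00 + 16.1% × $472.00 = $185.99
Workforce Levy: 6.1% × $2,672.00 = $162.99
Unemployment Insurance: 3% × $2,672.00 = $80.16
Pension Levy: 2.2% × $2,672.00 = $58.78
Total withheld: $185.99 + $162.99 + $80.16 + $58.78 = $487.92
Net pay: $2,672.00 − $487.92 = $2,184.08

$2,184.08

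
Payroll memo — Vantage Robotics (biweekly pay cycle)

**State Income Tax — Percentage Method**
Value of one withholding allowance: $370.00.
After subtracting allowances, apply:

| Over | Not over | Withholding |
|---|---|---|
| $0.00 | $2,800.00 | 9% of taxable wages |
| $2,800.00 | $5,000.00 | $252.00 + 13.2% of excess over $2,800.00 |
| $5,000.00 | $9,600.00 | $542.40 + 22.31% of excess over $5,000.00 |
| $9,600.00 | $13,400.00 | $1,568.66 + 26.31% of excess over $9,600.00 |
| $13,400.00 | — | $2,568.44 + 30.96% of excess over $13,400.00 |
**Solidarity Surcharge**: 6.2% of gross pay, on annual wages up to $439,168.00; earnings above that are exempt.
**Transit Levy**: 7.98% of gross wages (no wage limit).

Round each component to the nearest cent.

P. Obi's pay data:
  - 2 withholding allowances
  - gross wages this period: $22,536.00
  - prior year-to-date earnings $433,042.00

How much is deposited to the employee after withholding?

$15,189.98

State Income Tax: taxable = $22,536.00 − 2×$370.00 = $21,796.00
  $2,568.44 + 30.96% × ($21,796.00 − $13,400.00) = $2,568.44 + 30.96% × $8,396.00 = $5,167.84
Solidarity Surcharge: cap $439,168.00 − YTD $433,042.00 = $6,126.00 subject; 6.2% × $6,126.00 = $379.81
Transit Levy: 7.98% × $22,536.00 = $1,798.37
Total withheld: $5,167.84 + $379.81 + $1,798.37 = $7,346.02
Net pay: $22,536.00 − $7,346.02 = $15,189.98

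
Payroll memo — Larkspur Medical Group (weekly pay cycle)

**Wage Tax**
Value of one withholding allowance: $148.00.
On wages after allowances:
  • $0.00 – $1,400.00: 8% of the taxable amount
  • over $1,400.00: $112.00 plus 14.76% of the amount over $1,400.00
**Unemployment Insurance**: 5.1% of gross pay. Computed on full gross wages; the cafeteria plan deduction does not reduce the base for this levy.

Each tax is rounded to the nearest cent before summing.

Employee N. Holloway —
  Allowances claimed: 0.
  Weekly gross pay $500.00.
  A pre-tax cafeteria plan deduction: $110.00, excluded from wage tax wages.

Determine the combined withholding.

$56.70

Wage Tax: taxable = $500.00 − $110.00 = $390.00
  8% × $390.00 = $31.20
Unemployment Insurance: 5.1% × $500.00 = $25.50
Total: $31.20 + $25.50 = $56.70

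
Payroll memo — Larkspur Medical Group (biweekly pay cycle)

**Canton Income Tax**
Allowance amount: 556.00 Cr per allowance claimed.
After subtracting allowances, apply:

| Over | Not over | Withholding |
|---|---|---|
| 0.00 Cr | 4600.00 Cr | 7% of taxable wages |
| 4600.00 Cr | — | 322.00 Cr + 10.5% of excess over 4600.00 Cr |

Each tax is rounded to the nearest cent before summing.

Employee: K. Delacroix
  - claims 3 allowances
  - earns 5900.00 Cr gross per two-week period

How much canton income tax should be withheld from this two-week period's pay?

Canton Income Tax: taxable = 5900.00 Cr − 3×556.00 Cr = 4232.00 Cr
  7% × 4232.00 Cr = 296.24 Cr

296.24 Cr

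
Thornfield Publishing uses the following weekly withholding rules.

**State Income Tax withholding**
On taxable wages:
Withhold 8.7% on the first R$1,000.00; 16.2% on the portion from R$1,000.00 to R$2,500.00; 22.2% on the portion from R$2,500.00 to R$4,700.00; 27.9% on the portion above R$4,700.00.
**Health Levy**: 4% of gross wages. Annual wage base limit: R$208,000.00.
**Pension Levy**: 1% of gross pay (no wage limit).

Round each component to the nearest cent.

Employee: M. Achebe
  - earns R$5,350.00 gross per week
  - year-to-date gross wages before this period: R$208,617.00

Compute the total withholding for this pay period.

State Income Tax: taxable = R$5,350.00
  R$818.40 + 27.9% × (R$5,350.00 − R$4,700.00) = R$818.40 + 27.9% × R$650.00 = R$999.75
Health Levy: YTD R$208,617.00 ≥ cap R$208,000.00 → R$0.00
Pension Levy: 1% × R$5,350.00 = R$53.50
Total: R$999.75 + R$0.00 + R$53.50 = R$1,053.25

R$1,053.25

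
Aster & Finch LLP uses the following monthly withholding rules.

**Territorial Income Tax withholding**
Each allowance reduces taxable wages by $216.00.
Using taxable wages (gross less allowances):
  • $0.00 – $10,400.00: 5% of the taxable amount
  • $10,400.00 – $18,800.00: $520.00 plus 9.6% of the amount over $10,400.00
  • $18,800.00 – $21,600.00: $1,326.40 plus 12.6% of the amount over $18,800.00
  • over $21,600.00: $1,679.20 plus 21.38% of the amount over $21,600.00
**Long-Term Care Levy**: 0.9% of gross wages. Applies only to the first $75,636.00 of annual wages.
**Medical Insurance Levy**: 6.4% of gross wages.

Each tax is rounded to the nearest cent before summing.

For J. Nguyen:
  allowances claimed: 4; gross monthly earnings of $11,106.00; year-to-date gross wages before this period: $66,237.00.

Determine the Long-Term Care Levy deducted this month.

Long-Term Care Levy: cap $75,636.00 − YTD $66,237.00 = $9,399.00 subject; 0.9% × $9,399.00 = $84.59

$84.59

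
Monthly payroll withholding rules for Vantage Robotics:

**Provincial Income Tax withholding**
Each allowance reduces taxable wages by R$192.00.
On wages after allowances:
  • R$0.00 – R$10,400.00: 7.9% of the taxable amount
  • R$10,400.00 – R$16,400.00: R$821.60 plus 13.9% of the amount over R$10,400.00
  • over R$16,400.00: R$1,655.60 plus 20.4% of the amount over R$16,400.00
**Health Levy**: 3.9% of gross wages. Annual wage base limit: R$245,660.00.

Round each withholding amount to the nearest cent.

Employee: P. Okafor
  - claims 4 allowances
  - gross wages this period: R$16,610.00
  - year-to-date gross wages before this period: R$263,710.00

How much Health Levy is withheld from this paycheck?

R$0.00

Health Levy: YTD R$263,710.00 ≥ cap R$245,660.00 → R$0.00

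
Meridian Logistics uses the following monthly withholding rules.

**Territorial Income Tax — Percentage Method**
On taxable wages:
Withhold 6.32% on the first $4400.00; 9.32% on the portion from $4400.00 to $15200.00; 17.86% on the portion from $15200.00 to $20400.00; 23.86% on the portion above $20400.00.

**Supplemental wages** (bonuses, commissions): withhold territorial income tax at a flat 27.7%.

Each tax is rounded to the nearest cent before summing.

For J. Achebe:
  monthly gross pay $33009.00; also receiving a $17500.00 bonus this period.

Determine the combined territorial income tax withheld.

Territorial Income Tax: taxable = $33009.00
  $2213.36 + 23.86% × ($33009.00 − $20400.00) = $2213.36 + 23.86% × $12609.00 = $5221.87
Supplemental (27.7% flat on bonus): 27.7% × $17500.00 = $4847.50
Total territorial income tax: $5221.87 + $4847.50 = $10069.37

$10069.37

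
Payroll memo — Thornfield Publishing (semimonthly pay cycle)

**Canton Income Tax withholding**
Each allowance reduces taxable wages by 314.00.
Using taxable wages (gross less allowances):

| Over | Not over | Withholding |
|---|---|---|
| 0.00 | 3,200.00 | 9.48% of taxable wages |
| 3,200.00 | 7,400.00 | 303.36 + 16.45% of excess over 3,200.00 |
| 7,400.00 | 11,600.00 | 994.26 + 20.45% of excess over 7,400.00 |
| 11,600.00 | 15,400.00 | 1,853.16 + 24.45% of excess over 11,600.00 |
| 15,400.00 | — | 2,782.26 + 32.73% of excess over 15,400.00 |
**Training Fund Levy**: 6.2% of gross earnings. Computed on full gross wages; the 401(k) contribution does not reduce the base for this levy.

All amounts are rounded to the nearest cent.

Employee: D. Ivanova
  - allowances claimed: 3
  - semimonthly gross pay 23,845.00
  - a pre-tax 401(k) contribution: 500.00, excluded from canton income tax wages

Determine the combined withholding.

Canton Income Tax: taxable = 23,845.00 − 500.00 − 3×314.00 = 22,403.00
  2,782.26 + 32.73% × (22,403.00 − 15,400.00) = 2,782.26 + 32.73% × 7,003.00 = 5,074.34
Training Fund Levy: 6.2% × 23,845.00 = 1,478.39
Total: 5,074.34 + 1,478.39 = 6,552.73

6,552.73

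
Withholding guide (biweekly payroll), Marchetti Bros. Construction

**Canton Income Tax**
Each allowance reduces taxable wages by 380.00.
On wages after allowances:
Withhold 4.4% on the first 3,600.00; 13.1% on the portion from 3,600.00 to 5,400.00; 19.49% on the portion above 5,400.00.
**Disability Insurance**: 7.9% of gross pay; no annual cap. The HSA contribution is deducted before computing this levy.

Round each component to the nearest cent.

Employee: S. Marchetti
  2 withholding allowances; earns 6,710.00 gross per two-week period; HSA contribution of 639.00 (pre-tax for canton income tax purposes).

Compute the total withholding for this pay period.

Canton Income Tax: taxable = 6,710.00 − 639.00 − 2×380.00 = 5,311.00
  158.40 + 13.1% × (5,311.00 − 3,600.00) = 158.40 + 13.1% × 1,711.00 = 382.54
Disability Insurance: 7.9% × 6,071.00 = 479.61
Total: 382.54 + 479.61 = 862.15

862.15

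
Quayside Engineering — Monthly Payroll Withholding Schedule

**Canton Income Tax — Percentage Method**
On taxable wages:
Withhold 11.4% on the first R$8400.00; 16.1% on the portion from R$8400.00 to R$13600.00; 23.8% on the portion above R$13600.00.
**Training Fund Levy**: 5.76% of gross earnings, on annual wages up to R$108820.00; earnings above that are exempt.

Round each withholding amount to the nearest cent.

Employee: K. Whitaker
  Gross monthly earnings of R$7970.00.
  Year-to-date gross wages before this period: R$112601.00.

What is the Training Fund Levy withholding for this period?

Training Fund Levy: YTD R$112601.00 ≥ cap R$108820.00 → R$0.00

R$0.00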